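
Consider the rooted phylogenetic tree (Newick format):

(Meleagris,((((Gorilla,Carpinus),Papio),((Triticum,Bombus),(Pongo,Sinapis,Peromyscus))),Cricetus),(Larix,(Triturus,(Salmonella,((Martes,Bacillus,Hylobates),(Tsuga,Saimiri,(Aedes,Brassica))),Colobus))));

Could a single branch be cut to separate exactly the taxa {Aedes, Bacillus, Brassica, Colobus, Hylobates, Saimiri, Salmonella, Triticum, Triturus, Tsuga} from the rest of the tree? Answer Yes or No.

No

The MRCA of the listed taxa is the root, so the smallest clade containing them is the whole tree.
That clade also contains Bombus, Carpinus, Cricetus, Gorilla, Larix, Martes, Meleagris, Papio, Peromyscus, Pongo, Sinapis, which are not in the proposed group, so the group is not monophyletic.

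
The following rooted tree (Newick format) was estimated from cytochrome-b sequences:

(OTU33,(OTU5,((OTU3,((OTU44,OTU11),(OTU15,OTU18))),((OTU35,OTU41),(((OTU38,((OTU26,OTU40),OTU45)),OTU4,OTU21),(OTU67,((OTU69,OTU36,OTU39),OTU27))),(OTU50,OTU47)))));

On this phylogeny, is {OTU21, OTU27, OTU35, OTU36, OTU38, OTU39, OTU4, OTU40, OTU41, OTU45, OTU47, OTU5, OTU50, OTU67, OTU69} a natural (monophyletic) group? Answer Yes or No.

No

The MRCA of the listed taxa subtends (OTU5,((OTU3,((OTU44,OTU11),(OTU15,OTU18))),((OTU35,OTU41),(((OTU38,((OTU26,OTU40),OTU45)),OTU4,OTU21),(OTU67,((OTU69,OTU36,OTU39),OTU27))),(OTU50,OTU47)))).
That clade also contains OTU11, OTU15, OTU18, OTU26, OTU3, OTU44, which are not in the proposed group, so the group is not monophyletic.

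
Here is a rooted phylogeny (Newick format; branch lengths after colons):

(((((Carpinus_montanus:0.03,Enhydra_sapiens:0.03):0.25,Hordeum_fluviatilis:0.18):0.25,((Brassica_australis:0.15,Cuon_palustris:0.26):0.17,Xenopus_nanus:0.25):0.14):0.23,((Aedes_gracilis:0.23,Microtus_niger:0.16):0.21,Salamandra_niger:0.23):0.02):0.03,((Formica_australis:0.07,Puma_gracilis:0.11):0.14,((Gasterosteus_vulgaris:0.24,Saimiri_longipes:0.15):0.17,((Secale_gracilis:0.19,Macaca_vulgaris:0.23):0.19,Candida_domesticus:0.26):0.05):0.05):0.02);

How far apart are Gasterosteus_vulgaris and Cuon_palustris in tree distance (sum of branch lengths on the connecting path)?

1.31

The path runs Gasterosteus_vulgaris → … → MRCA → … → Cuon_palustris; the MRCA is the root of the tree.
Branch lengths along that path: 0.24 + 0.17 + 0.05 + 0.02 + 0.03 + 0.23 + 0.14 + 0.17 + 0.26 = 1.31.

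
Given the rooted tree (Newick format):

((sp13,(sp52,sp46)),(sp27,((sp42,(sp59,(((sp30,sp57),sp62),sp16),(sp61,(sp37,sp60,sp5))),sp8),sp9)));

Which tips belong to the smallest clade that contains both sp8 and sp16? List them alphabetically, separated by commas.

Tracing sp8: it sits inside (sp42,(sp59,(((sp30,sp57),sp62),sp16),(sp61,(sp37,sp60,sp5))),sp8).
Tracing sp16: it sits inside (((sp30,sp57),sp62),sp16).
The smallest clade enclosing both is (sp42,(sp59,(((sp30,sp57),sp62),sp16),(sp61,(sp37,sp60,sp5))),sp8); the answer is its 11 terminal taxa in alphabetical order.

sp16, sp30, sp37, sp42, sp5, sp57, sp59, sp60, sp61, sp62, sp8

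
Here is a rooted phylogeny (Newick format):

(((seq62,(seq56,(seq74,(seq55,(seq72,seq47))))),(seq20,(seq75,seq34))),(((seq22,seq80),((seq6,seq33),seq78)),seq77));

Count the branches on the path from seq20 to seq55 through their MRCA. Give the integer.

7

The MRCA of seq20 and seq55 is the node subtending ((seq62,(seq56,(seq74,(seq55,(seq72,seq47))))),(seq20,(seq75,seq34))).
From seq20 up to that node: 2 branches. From seq55 up to the same node: 5 branches. Total: 2 + 5 = 7.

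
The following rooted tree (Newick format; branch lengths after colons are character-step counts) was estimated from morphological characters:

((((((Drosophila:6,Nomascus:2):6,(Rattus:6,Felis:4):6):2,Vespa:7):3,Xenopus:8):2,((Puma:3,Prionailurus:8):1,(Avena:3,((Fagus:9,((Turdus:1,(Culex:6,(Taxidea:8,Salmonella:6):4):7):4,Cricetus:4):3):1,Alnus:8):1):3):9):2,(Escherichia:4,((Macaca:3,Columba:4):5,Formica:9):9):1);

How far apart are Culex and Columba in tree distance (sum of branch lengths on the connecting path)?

55

The path runs Culex → … → MRCA → … → Columba; the MRCA is the root of the tree.
Branch lengths along that path: 6 + 7 + 4 + 3 + 1 + 1 + 3 + 9 + 2 + 1 + 9 + 5 + 4 = 55.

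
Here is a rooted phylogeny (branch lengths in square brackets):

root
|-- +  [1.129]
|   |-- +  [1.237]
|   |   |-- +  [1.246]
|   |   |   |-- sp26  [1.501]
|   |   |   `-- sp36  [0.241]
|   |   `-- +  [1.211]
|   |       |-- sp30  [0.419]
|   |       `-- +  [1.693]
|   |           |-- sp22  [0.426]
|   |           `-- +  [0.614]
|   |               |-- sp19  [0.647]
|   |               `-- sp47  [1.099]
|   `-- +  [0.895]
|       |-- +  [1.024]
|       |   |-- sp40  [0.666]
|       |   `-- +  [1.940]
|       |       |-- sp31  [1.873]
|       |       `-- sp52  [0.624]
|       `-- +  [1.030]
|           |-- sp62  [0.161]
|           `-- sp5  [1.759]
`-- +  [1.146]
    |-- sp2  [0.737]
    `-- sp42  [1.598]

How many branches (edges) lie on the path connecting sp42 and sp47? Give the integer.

8

The MRCA of sp42 and sp47 is the root of the tree.
From sp42 up to that node: 2 branches. From sp47 up to the same node: 6 branches. Total: 2 + 6 = 8.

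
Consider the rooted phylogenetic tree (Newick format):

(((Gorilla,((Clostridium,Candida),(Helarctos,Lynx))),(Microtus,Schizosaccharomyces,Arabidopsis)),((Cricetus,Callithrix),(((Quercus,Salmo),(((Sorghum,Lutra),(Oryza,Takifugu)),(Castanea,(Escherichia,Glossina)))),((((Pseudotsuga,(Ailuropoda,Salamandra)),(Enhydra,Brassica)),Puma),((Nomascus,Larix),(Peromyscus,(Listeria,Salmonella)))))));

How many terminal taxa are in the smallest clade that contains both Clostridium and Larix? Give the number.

The MRCA of Clostridium and Larix is the root, so the clade is the entire tree.
That clade contains 30 terminal taxa: Ailuropoda, Arabidopsis, Brassica, Callithrix, Candida, Castanea, Clostridium, Cricetus, Enhydra, Escherichia, Glossina, Gorilla, Helarctos, Larix, Listeria, Lutra, Lynx, Microtus, Nomascus, Oryza, Peromyscus, Pseudotsuga, Puma, Quercus, Salamandra, Salmo, Salmonella, Schizosaccharomyces, Sorghum, Takifugu.

30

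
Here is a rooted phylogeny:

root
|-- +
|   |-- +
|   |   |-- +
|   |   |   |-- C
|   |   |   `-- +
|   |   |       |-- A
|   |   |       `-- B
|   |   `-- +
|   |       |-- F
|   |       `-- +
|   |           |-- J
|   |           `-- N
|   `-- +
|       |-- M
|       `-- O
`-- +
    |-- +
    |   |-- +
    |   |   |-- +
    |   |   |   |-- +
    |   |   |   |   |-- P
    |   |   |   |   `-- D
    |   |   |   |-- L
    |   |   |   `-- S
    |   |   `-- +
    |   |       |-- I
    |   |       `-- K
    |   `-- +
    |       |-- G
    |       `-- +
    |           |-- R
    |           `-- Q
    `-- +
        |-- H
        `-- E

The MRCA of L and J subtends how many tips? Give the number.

19

The MRCA of L and J is the root, so the clade is the entire tree.
That clade contains 19 terminal taxa: A, B, C, D, E, F, G, H, I, J, K, L, M, N, O, P, Q, R, S.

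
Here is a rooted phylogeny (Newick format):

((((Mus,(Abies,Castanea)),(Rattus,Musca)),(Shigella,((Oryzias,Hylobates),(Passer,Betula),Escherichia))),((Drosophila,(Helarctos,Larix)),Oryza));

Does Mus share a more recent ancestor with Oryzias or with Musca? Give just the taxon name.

Musca

The MRCA of Mus and Musca subtends ((Mus,(Abies,Castanea)),(Rattus,Musca)) (5 taxa).
The MRCA of Mus and Oryzias subtends (((Mus,(Abies,Castanea)),(Rattus,Musca)),(Shigella,((Oryzias,Hylobates),(Passer,Betula),Escherichia))) (11 taxa).
The first is nested inside the second, so Mus shares a more recent common ancestor with Musca.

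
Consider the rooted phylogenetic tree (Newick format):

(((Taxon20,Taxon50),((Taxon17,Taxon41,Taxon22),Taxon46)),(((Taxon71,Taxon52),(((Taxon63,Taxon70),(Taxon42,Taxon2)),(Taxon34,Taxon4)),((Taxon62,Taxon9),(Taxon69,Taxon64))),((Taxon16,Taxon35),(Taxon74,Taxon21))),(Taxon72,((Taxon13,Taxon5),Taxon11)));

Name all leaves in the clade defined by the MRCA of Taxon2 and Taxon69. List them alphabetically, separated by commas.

Taxon2, Taxon34, Taxon4, Taxon42, Taxon52, Taxon62, Taxon63, Taxon64, Taxon69, Taxon70, Taxon71, Taxon9

Tracing Taxon2: it sits inside (Taxon42,Taxon2).
Tracing Taxon69: it sits inside (Taxon69,Taxon64).
The smallest clade enclosing both is ((Taxon71,Taxon52),(((Taxon63,Taxon70),(Taxon42,Taxon2)),(Taxon34,Taxon4)),((Taxon62,Taxon9),(Taxon69,Taxon64))); the answer is its 12 terminal taxa in alphabetical order.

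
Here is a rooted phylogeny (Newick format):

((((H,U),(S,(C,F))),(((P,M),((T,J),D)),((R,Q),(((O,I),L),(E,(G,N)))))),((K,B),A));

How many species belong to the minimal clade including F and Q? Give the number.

18

The MRCA of F and Q is the node subtending (((H,U),(S,(C,F))),(((P,M),((T,J),D)),((R,Q),(((O,I),L),(E,(G,N)))))).
That clade contains 18 terminal taxa: C, D, E, F, G, H, I, J, L, M, N, O, P, Q, R, S, T, U.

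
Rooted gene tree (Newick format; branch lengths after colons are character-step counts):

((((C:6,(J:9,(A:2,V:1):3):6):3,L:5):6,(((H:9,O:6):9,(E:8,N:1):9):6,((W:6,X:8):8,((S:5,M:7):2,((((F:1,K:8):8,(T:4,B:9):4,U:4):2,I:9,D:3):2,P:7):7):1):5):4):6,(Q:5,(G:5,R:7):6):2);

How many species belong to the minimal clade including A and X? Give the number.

21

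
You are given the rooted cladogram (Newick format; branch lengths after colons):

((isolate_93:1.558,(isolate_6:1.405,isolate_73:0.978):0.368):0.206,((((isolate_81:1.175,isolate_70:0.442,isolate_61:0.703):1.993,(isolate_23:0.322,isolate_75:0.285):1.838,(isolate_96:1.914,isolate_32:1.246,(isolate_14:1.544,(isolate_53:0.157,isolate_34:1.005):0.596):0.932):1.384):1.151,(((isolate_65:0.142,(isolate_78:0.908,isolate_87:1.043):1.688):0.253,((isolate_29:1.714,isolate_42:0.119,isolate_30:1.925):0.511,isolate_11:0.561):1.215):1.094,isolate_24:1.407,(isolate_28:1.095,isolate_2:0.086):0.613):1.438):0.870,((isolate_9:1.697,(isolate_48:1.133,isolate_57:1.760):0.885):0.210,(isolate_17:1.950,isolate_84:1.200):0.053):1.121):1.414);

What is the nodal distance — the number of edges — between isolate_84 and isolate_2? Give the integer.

The MRCA of isolate_84 and isolate_2 is the node subtending ((((isolate_81,isolate_70,isolate_61),(isolate_23,isolate_75),(isolate_96,isolate_32,(isolate_14,(isolate_53,isolate_34)))),(((isolate_65,(isolate_78,isolate_87)),((isolate_29,isolate_42,isolate_30),isolate_11)),isolate_24,(isolate_28,isolate_2))),((isolate_9,(isolate_48,isolate_57)),(isolate_17,isolate_84))).
From isolate_84 up to that node: 3 branches. From isolate_2 up to the same node: 4 branches. Total: 3 + 4 = 7.

7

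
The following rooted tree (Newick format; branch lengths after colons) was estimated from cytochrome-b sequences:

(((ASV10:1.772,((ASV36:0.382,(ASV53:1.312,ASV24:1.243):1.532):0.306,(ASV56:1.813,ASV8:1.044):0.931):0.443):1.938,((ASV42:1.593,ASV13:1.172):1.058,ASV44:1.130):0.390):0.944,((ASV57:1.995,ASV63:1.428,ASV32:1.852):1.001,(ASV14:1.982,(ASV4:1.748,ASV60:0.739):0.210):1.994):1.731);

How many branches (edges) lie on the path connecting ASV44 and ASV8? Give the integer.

6

The MRCA of ASV44 and ASV8 is the node subtending ((ASV10,((ASV36,(ASV53,ASV24)),(ASV56,ASV8))),((ASV42,ASV13),ASV44)).
From ASV44 up to that node: 2 branches. From ASV8 up to the same node: 4 branches. Total: 2 + 4 = 6.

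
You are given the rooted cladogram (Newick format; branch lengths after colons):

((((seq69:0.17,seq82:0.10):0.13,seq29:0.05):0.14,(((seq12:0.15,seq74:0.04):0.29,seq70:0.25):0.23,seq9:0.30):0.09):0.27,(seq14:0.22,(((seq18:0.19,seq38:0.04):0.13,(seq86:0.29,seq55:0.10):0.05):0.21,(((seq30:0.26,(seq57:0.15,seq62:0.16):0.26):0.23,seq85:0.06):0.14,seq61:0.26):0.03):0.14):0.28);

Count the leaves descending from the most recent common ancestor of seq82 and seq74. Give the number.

7

The MRCA of seq82 and seq74 is the node subtending (((seq69,seq82),seq29),(((seq12,seq74),seq70),seq9)).
That clade contains 7 terminal taxa: seq12, seq29, seq69, seq70, seq74, seq82, seq9.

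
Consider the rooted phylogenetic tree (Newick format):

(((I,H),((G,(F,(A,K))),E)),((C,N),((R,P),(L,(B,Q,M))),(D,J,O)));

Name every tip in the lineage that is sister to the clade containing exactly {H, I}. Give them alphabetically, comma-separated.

A, E, F, G, K

The clade containing exactly {H, I} attaches to the tree at the node subtending ((I,H),((G,(F,(A,K))),E)).
The other lineage descending from that same node — the sister group — is ((G,(F,(A,K))),E); its 5 tips in alphabetical order are the answer.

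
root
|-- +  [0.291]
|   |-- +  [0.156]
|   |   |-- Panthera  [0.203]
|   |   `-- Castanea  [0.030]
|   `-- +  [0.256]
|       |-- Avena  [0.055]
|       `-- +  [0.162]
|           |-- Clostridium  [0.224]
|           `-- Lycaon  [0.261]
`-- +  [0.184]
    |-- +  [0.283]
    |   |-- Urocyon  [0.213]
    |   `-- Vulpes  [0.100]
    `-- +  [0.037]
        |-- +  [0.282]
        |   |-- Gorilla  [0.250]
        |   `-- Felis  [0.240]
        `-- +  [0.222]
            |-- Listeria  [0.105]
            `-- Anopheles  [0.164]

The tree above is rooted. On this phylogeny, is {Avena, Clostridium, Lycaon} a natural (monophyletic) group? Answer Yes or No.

The most recent common ancestor of these taxa subtends (Avena,(Clostridium,Lycaon)).
That clade has exactly 3 tips — every listed taxon and nothing else — so the group is monophyletic.

Yes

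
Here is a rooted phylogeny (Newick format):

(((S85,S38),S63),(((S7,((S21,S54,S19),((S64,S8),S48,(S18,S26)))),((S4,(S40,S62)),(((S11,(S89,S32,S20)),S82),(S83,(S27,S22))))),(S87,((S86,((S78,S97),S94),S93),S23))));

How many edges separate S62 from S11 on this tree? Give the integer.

The MRCA of S62 and S11 is the node subtending ((S4,(S40,S62)),(((S11,(S89,S32,S20)),S82),(S83,(S27,S22)))).
From S62 up to that node: 3 branches. From S11 up to the same node: 4 branches. Total: 3 + 4 = 7.

7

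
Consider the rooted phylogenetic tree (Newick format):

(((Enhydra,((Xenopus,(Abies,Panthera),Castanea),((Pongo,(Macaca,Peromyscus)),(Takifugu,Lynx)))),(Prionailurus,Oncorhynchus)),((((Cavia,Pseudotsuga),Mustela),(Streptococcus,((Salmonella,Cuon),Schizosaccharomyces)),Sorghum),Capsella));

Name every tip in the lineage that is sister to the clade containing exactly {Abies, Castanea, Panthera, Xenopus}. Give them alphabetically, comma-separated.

Lynx, Macaca, Peromyscus, Pongo, Takifugu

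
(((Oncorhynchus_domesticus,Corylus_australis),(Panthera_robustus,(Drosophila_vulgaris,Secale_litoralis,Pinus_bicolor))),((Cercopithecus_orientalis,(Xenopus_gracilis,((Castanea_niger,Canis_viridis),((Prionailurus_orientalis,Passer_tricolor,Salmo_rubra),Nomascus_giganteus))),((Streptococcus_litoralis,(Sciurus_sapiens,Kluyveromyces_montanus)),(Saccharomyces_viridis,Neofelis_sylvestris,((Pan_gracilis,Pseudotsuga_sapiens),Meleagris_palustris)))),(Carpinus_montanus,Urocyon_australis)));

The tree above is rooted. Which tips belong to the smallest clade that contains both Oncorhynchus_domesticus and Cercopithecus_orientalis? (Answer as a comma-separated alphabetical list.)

Canis_viridis, Carpinus_montanus, Castanea_niger, Cercopithecus_orientalis, Corylus_australis, Drosophila_vulgaris, Kluyveromyces_montanus, Meleagris_palustris, Neofelis_sylvestris, Nomascus_giganteus, Oncorhynchus_domesticus, Pan_gracilis, Panthera_robustus, Passer_tricolor, Pinus_bicolor, Prionailurus_orientalis, Pseudotsuga_sapiens, Saccharomyces_viridis, Salmo_rubra, Sciurus_sapiens, Secale_litoralis, Streptococcus_litoralis, Urocyon_australis, Xenopus_gracilis

Tracing Oncorhynchus_domesticus: it sits inside (Oncorhynchus_domesticus,Corylus_australis).
Tracing Cercopithecus_orientalis: it sits inside (Cercopithecus_orientalis,(Xenopus_gracilis,((Castanea_niger,Canis_viridis),((Prionailurus_orientalis,Passer_tricolor,Salmo_rubra),Nomascus_giganteus))),((Streptococcus_litoralis,(Sciurus_sapiens,Kluyveromyces_montanus)),(Saccharomyces_viridis,Neofelis_sylvestris,((Pan_gracilis,Pseudotsuga_sapiens),Meleagris_palustris)))).
The smallest clade enclosing both is the whole tree (their MRCA is the root), so the answer is all 24 tips in alphabetical order.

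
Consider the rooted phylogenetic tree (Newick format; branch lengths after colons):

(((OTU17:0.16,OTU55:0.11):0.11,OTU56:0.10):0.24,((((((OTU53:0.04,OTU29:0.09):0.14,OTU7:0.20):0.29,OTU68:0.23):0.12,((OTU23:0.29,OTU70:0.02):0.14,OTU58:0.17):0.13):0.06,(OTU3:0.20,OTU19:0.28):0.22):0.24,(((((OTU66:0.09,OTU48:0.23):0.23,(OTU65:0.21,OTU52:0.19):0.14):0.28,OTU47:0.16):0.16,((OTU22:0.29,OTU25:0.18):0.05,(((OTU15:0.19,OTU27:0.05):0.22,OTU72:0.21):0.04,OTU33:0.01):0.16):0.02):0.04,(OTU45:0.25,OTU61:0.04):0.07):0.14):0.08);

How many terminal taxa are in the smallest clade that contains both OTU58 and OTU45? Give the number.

The MRCA of OTU58 and OTU45 is the node subtending ((((((OTU53,OTU29),OTU7),OTU68),((OTU23,OTU70),OTU58)),(OTU3,OTU19)),(((((OTU66,OTU48),(OTU65,OTU52)),OTU47),((OTU22,OTU25),(((OTU15,OTU27),OTU72),OTU33))),(OTU45,OTU61))).
That clade contains 22 terminal taxa: OTU15, OTU19, OTU22, OTU23, OTU25, OTU27, OTU29, OTU3, OTU33, OTU45, OTU47, OTU48, OTU52, OTU53, OTU58, OTU61, OTU65, OTU66, OTU68, OTU7, OTU70, OTU72.

22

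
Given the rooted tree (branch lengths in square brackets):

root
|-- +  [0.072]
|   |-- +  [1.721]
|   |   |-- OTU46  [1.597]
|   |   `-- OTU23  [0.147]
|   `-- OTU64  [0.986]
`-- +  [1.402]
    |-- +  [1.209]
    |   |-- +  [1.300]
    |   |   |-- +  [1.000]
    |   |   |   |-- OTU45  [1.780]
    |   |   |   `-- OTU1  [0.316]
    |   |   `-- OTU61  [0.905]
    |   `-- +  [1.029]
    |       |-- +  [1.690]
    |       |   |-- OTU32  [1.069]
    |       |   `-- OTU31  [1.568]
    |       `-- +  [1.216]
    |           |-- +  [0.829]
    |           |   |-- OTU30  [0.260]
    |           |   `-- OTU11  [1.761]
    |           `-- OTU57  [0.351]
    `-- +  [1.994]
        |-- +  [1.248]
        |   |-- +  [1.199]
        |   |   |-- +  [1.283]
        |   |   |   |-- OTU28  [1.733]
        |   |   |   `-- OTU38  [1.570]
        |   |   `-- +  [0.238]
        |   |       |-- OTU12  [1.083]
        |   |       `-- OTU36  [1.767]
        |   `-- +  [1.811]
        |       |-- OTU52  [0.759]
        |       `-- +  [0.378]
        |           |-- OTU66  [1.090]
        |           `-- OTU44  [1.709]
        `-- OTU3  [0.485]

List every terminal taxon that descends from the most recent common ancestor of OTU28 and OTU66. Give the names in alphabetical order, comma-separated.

Tracing OTU28: it sits inside (OTU28,OTU38).
Tracing OTU66: it sits inside (OTU66,OTU44).
The smallest clade enclosing both is (((OTU28,OTU38),(OTU12,OTU36)),(OTU52,(OTU66,OTU44))); the answer is its 7 terminal taxa in alphabetical order.

OTU12, OTU28, OTU36, OTU38, OTU44, OTU52, OTU66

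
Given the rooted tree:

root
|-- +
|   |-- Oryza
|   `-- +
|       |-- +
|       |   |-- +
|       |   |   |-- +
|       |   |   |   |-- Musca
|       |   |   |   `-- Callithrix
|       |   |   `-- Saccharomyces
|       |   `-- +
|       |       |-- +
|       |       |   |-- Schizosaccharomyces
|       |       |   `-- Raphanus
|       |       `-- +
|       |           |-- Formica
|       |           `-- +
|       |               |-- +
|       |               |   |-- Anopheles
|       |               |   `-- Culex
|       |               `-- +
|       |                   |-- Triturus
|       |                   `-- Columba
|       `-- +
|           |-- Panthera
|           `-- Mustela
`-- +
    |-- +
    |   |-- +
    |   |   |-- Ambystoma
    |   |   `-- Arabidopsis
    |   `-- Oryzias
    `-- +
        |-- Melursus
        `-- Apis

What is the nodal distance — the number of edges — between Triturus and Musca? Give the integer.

8

The MRCA of Triturus and Musca is the node subtending (((Musca,Callithrix),Saccharomyces),((Schizosaccharomyces,Raphanus),(Formica,((Anopheles,Culex),(Triturus,Columba))))).
From Triturus up to that node: 5 branches. From Musca up to the same node: 3 branches. Total: 5 + 3 = 8.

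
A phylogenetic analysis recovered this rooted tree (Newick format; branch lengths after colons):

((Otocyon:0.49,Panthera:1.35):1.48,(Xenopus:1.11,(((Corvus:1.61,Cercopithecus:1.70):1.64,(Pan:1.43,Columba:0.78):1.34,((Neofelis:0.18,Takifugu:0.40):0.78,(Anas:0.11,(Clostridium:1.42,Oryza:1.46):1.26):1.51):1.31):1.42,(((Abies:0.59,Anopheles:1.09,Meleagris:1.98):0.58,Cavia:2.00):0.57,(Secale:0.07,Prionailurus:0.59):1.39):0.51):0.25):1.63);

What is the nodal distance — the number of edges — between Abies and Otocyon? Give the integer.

8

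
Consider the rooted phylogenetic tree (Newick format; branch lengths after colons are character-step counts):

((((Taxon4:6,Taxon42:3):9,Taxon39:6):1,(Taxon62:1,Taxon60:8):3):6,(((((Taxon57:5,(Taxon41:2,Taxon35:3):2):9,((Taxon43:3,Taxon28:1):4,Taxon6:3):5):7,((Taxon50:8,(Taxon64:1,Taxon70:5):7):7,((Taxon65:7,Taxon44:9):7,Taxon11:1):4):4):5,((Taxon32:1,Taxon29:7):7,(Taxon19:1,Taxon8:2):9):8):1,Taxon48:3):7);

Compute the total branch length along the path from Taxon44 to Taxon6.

The path runs Taxon44 → … → MRCA → … → Taxon6; the MRCA is the node subtending (((Taxon57,(Taxon41,Taxon35)),((Taxon43,Taxon28),Taxon6)),((Taxon50,(Taxon64,Taxon70)),((Taxon65,Taxon44),Taxon11))).
Branch lengths along that path: 9 + 7 + 4 + 4 + 7 + 5 + 3 = 39.

39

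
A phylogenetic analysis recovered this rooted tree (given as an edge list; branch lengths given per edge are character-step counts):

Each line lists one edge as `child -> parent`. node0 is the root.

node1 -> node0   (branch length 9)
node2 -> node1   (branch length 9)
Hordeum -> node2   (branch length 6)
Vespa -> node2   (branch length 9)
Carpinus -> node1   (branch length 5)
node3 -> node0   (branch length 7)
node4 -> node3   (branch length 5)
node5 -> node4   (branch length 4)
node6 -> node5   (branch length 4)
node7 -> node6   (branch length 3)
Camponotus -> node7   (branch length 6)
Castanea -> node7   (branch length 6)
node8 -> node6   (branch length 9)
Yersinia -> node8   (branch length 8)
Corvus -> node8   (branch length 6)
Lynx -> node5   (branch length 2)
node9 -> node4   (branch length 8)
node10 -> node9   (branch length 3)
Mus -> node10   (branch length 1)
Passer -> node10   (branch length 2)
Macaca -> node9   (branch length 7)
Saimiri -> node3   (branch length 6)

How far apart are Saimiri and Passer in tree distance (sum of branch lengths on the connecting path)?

The path runs Saimiri → … → MRCA → … → Passer; the MRCA is the node subtending (((((Camponotus,Castanea),(Yersinia,Corvus)),Lynx),((Mus,Passer),Macaca)),Saimiri).
Branch lengths along that path: 6 + 5 + 8 + 3 + 2 = 24.

24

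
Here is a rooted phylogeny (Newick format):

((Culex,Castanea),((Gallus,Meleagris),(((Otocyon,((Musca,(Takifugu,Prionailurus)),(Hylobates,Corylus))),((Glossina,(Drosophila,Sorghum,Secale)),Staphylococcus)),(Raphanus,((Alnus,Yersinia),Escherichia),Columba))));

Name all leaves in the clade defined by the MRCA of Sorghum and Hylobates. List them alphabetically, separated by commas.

Corylus, Drosophila, Glossina, Hylobates, Musca, Otocyon, Prionailurus, Secale, Sorghum, Staphylococcus, Takifugu

Tracing Sorghum: it sits inside (Drosophila,Sorghum,Secale).
Tracing Hylobates: it sits inside (Hylobates,Corylus).
The smallest clade enclosing both is ((Otocyon,((Musca,(Takifugu,Prionailurus)),(Hylobates,Corylus))),((Glossina,(Drosophila,Sorghum,Secale)),Staphylococcus)); the answer is its 11 terminal taxa in alphabetical order.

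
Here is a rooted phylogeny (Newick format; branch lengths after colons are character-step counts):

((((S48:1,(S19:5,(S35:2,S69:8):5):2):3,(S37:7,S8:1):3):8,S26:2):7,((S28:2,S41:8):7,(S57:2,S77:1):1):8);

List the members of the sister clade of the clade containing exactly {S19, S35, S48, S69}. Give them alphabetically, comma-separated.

S37, S8

The clade containing exactly {S19, S35, S48, S69} attaches to the tree at the node subtending ((S48,(S19,(S35,S69))),(S37,S8)).
The other lineage descending from that same node — the sister group — is (S37,S8); its 2 tips in alphabetical order are the answer.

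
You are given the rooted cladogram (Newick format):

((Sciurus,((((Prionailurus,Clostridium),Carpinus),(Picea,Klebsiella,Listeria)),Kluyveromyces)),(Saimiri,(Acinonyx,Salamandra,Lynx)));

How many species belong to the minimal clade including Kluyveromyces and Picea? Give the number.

The MRCA of Kluyveromyces and Picea is the node subtending ((((Prionailurus,Clostridium),Carpinus),(Picea,Klebsiella,Listeria)),Kluyveromyces).
That clade contains 7 terminal taxa: Carpinus, Clostridium, Klebsiella, Kluyveromyces, Listeria, Picea, Prionailurus.

7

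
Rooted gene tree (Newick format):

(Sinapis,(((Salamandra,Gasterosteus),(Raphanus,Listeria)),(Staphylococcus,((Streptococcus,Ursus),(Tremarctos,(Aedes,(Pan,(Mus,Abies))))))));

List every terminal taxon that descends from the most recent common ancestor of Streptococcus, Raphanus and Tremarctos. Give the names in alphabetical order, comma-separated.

Abies, Aedes, Gasterosteus, Listeria, Mus, Pan, Raphanus, Salamandra, Staphylococcus, Streptococcus, Tremarctos, Ursus

Tracing Streptococcus: it sits inside (Streptococcus,Ursus).
Tracing Raphanus: it sits inside (Raphanus,Listeria).
Tracing Tremarctos: it sits inside (Tremarctos,(Aedes,(Pan,(Mus,Abies)))).
The smallest clade enclosing all 3 is (((Salamandra,Gasterosteus),(Raphanus,Listeria)),(Staphylococcus,((Streptococcus,Ursus),(Tremarctos,(Aedes,(Pan,(Mus,Abies))))))); the answer is its 12 terminal taxa in alphabetical order.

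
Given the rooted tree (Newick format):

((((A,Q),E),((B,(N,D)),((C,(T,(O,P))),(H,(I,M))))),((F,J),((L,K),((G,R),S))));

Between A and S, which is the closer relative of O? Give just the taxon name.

The MRCA of O and A subtends (((A,Q),E),((B,(N,D)),((C,(T,(O,P))),(H,(I,M))))) (13 taxa).
The MRCA of O and S is the root, subtending the entire tree (20 taxa).
The first is nested inside the second, so O shares a more recent common ancestor with A.

A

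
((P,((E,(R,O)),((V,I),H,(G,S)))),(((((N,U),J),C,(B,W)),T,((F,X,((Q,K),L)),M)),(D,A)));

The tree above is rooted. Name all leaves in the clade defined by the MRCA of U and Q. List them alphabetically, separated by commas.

B, C, F, J, K, L, M, N, Q, T, U, W, X

Tracing U: it sits inside (N,U).
Tracing Q: it sits inside (Q,K).
The smallest clade enclosing both is ((((N,U),J),C,(B,W)),T,((F,X,((Q,K),L)),M)); the answer is its 13 terminal taxa in alphabetical order.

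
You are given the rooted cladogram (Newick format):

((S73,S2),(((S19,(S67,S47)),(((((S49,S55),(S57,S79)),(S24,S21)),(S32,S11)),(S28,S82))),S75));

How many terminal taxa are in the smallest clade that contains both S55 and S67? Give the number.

13

The MRCA of S55 and S67 is the node subtending ((S19,(S67,S47)),(((((S49,S55),(S57,S79)),(S24,S21)),(S32,S11)),(S28,S82))).
That clade contains 13 terminal taxa: S11, S19, S21, S24, S28, S32, S47, S49, S55, S57, S67, S79, S82.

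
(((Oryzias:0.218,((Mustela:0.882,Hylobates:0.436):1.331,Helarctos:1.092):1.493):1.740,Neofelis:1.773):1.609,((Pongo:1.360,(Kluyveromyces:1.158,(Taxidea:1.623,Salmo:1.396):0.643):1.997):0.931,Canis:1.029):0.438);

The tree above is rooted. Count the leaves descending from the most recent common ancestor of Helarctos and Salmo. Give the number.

The MRCA of Helarctos and Salmo is the root, so the clade is the entire tree.
That clade contains 10 terminal taxa: Canis, Helarctos, Hylobates, Kluyveromyces, Mustela, Neofelis, Oryzias, Pongo, Salmo, Taxidea.

10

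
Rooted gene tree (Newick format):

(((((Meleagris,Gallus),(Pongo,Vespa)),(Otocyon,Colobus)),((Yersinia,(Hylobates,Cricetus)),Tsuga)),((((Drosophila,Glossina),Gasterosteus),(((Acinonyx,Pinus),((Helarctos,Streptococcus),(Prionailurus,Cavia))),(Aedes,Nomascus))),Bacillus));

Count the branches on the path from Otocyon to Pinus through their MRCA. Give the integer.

The MRCA of Otocyon and Pinus is the root of the tree.
From Otocyon up to that node: 4 branches. From Pinus up to the same node: 6 branches. Total: 4 + 6 = 10.

10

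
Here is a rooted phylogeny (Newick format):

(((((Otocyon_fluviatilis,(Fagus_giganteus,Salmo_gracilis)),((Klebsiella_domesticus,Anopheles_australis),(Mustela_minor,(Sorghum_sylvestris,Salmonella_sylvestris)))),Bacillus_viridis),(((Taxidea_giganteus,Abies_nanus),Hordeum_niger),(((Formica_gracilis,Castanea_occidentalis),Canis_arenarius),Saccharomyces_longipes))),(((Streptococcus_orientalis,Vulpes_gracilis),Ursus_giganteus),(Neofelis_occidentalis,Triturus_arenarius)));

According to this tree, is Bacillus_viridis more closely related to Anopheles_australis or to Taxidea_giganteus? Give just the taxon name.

The MRCA of Bacillus_viridis and Anopheles_australis subtends (((Otocyon_fluviatilis,(Fagus_giganteus,Salmo_gracilis)),((Klebsiella_domesticus,Anopheles_australis),(Mustela_minor,(Sorghum_sylvestris,Salmonella_sylvestris)))),Bacillus_viridis) (9 taxa).
The MRCA of Bacillus_viridis and Taxidea_giganteus subtends ((((Otocyon_fluviatilis,(Fagus_giganteus,Salmo_gracilis)),((Klebsiella_domesticus,Anopheles_australis),(Mustela_minor,(Sorghum_sylvestris,Salmonella_sylvestris)))),Bacillus_viridis),(((Taxidea_giganteus,Abies_nanus),Hordeum_niger),(((Formica_gracilis,Castanea_occidentalis),Canis_arenarius),Saccharomyces_longipes))) (16 taxa).
The first is nested inside the second, so Bacillus_viridis shares a more recent common ancestor with Anopheles_australis.

Anopheles_australis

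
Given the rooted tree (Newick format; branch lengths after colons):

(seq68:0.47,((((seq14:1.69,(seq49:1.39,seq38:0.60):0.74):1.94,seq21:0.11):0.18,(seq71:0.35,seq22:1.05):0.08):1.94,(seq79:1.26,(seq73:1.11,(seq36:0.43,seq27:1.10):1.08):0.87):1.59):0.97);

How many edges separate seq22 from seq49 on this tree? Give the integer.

6

The MRCA of seq22 and seq49 is the node subtending (((seq14,(seq49,seq38)),seq21),(seq71,seq22)).
From seq22 up to that node: 2 branches. From seq49 up to the same node: 4 branches. Total: 2 + 4 = 6.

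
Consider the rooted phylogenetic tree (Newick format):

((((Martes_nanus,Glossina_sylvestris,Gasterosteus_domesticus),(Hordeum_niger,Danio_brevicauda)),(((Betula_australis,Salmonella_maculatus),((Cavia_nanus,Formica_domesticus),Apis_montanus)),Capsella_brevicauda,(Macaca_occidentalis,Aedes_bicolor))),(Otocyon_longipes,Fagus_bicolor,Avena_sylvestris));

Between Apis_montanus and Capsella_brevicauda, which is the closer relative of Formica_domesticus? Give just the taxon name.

Apis_montanus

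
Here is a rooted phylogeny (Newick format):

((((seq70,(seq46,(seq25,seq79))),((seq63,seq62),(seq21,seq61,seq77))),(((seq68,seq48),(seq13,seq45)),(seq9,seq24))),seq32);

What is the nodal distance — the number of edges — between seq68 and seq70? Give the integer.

7

The MRCA of seq68 and seq70 is the node subtending (((seq70,(seq46,(seq25,seq79))),((seq63,seq62),(seq21,seq61,seq77))),(((seq68,seq48),(seq13,seq45)),(seq9,seq24))).
From seq68 up to that node: 4 branches. From seq70 up to the same node: 3 branches. Total: 4 + 3 = 7.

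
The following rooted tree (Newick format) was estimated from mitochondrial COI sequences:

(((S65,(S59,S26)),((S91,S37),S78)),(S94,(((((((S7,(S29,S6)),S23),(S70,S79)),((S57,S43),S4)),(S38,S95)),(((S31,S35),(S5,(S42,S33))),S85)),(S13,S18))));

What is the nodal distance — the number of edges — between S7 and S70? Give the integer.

5

The MRCA of S7 and S70 is the node subtending (((S7,(S29,S6)),S23),(S70,S79)).
From S7 up to that node: 3 branches. From S70 up to the same node: 2 branches. Total: 3 + 2 = 5.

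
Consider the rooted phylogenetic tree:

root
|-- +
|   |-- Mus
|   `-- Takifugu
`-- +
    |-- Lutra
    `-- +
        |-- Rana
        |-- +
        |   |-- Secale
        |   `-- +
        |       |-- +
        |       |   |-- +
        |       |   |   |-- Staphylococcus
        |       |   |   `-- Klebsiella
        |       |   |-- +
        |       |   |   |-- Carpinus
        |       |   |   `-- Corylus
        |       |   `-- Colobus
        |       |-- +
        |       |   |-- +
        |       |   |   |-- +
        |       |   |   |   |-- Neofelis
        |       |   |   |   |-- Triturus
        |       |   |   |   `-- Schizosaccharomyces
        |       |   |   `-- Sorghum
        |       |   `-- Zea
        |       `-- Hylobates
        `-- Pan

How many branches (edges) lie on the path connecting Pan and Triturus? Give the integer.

7

The MRCA of Pan and Triturus is the node subtending (Rana,(Secale,(((Staphylococcus,Klebsiella),(Carpinus,Corylus),Colobus),(((Neofelis,Triturus,Schizosaccharomyces),Sorghum),Zea),Hylobates)),Pan).
From Pan up to that node: 1 branch. From Triturus up to the same node: 6 branches. Total: 1 + 6 = 7.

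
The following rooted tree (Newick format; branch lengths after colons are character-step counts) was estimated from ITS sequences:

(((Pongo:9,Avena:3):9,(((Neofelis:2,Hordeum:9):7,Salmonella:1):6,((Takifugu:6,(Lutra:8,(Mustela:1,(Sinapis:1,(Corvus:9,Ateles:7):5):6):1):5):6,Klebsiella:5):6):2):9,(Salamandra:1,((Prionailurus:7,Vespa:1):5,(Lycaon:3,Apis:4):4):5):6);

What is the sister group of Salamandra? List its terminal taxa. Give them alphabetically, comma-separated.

Apis, Lycaon, Prionailurus, Vespa

Salamandra attaches to the tree at the node subtending (Salamandra,((Prionailurus,Vespa),(Lycaon,Apis))).
The other lineage descending from that same node — the sister group — is ((Prionailurus,Vespa),(Lycaon,Apis)); its 4 tips in alphabetical order are the answer.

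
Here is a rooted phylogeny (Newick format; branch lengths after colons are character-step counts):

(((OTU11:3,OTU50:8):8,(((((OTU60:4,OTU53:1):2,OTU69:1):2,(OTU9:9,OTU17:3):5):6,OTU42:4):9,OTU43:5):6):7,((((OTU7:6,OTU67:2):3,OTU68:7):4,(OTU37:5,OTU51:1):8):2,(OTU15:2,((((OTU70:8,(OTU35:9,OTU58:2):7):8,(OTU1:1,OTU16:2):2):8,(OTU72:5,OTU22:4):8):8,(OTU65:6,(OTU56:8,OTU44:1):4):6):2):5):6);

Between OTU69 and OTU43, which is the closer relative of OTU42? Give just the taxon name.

OTU69

The MRCA of OTU42 and OTU69 subtends ((((OTU60,OTU53),OTU69),(OTU9,OTU17)),OTU42) (6 taxa).
The MRCA of OTU42 and OTU43 subtends (((((OTU60,OTU53),OTU69),(OTU9,OTU17)),OTU42),OTU43) (7 taxa).
The first is nested inside the second, so OTU42 shares a more recent common ancestor with OTU69.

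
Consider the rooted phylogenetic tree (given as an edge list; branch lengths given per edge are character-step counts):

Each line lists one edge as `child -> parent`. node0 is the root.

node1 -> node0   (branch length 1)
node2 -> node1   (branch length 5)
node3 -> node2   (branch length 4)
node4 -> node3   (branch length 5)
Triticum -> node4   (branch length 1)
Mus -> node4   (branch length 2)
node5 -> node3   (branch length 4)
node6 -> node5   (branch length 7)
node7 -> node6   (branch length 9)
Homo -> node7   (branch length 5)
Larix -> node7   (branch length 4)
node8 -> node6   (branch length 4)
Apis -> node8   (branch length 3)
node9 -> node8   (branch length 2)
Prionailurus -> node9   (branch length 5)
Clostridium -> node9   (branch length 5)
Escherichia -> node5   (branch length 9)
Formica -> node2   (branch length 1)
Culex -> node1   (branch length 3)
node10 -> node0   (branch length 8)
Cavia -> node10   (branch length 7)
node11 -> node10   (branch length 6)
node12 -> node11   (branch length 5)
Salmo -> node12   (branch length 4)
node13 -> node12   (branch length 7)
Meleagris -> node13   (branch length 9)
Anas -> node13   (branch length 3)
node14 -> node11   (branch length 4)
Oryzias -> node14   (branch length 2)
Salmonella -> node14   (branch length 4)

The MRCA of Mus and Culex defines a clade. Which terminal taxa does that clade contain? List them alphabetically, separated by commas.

Apis, Clostridium, Culex, Escherichia, Formica, Homo, Larix, Mus, Prionailurus, Triticum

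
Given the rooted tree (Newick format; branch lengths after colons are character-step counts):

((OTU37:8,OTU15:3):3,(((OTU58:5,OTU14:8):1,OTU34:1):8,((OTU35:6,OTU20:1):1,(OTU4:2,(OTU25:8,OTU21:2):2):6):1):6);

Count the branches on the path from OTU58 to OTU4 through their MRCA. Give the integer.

The MRCA of OTU58 and OTU4 is the node subtending (((OTU58,OTU14),OTU34),((OTU35,OTU20),(OTU4,(OTU25,OTU21)))).
From OTU58 up to that node: 3 branches. From OTU4 up to the same node: 3 branches. Total: 3 + 3 = 6.

6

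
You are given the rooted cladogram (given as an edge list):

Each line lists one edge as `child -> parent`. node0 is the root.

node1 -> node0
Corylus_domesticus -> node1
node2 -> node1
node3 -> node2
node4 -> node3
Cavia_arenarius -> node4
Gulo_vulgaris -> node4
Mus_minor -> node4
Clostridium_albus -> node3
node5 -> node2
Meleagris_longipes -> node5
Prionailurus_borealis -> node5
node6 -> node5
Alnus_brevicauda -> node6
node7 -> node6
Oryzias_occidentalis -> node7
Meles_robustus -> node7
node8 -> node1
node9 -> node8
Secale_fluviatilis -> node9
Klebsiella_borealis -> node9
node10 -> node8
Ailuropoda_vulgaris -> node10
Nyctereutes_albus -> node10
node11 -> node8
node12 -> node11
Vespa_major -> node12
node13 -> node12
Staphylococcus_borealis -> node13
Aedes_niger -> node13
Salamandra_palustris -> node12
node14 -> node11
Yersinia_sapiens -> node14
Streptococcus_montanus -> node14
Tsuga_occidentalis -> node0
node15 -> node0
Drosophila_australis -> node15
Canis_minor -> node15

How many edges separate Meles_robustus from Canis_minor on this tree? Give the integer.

The MRCA of Meles_robustus and Canis_minor is the root of the tree.
From Meles_robustus up to that node: 6 branches. From Canis_minor up to the same node: 2 branches. Total: 6 + 2 = 8.

8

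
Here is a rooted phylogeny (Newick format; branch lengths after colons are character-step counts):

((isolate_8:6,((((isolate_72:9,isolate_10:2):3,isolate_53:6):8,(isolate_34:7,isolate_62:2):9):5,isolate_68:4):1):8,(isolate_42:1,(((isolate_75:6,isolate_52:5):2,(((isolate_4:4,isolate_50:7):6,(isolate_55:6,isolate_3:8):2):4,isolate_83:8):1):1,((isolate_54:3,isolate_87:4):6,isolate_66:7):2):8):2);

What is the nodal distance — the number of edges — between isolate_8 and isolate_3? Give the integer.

9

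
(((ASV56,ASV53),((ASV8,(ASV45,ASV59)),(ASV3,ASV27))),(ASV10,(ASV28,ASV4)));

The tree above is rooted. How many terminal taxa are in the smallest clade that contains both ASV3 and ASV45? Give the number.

The MRCA of ASV3 and ASV45 is the node subtending ((ASV8,(ASV45,ASV59)),(ASV3,ASV27)).
That clade contains 5 terminal taxa: ASV27, ASV3, ASV45, ASV59, ASV8.

5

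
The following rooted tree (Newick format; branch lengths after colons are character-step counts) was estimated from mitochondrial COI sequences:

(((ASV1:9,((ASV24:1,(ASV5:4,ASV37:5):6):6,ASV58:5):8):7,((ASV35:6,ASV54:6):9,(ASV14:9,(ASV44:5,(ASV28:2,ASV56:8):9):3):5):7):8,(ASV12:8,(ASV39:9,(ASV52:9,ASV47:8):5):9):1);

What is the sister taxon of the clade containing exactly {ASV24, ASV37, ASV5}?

ASV58

The clade containing exactly {ASV24, ASV37, ASV5} attaches to the tree at the node subtending ((ASV24,(ASV5,ASV37)),ASV58).
The other lineage descending from that same node — the sister group — is the single tip ASV58.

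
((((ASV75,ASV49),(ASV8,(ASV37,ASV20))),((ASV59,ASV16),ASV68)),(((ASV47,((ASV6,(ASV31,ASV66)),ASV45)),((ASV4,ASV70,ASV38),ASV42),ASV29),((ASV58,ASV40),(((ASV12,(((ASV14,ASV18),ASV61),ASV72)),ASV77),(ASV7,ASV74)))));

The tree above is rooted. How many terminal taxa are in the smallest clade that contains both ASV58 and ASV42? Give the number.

20

The MRCA of ASV58 and ASV42 is the node subtending (((ASV47,((ASV6,(ASV31,ASV66)),ASV45)),((ASV4,ASV70,ASV38),ASV42),ASV29),((ASV58,ASV40),(((ASV12,(((ASV14,ASV18),ASV61),ASV72)),ASV77),(ASV7,ASV74)))).
That clade contains 20 terminal taxa: ASV12, ASV14, ASV18, ASV29, ASV31, ASV38, ASV4, ASV40, ASV42, ASV45, ASV47, ASV58, ASV6, ASV61, ASV66, ASV7, ASV70, ASV72, ASV74, ASV77.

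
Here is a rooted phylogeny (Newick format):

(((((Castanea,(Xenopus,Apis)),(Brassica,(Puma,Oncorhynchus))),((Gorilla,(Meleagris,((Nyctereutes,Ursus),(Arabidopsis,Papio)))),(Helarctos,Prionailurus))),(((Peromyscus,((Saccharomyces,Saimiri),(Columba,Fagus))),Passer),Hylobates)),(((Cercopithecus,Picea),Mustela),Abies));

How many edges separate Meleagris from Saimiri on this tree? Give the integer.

11

The MRCA of Meleagris and Saimiri is the node subtending ((((Castanea,(Xenopus,Apis)),(Brassica,(Puma,Oncorhynchus))),((Gorilla,(Meleagris,((Nyctereutes,Ursus),(Arabidopsis,Papio)))),(Helarctos,Prionailurus))),(((Peromyscus,((Saccharomyces,Saimiri),(Columba,Fagus))),Passer),Hylobates)).
From Meleagris up to that node: 5 branches. From Saimiri up to the same node: 6 branches. Total: 5 + 6 = 11.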